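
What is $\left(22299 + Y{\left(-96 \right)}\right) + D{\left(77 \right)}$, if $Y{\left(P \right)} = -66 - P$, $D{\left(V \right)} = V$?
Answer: $22406$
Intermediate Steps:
$\left(22299 + Y{\left(-96 \right)}\right) + D{\left(77 \right)} = \left(22299 - -30\right) + 77 = \left(22299 + \left(-66 + 96\right)\right) + 77 = \left(22299 + 30\right) + 77 = 22329 + 77 = 22406$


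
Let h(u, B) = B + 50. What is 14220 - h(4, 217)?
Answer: 13953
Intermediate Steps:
h(u, B) = 50 + B
14220 - h(4, 217) = 14220 - (50 + 217) = 14220 - 1*267 = 14220 - 267 = 13953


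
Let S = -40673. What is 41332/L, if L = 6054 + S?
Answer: -41332/34619 ≈ -1.1939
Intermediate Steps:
L = -34619 (L = 6054 - 40673 = -34619)
41332/L = 41332/(-34619) = 41332*(-1/34619) = -41332/34619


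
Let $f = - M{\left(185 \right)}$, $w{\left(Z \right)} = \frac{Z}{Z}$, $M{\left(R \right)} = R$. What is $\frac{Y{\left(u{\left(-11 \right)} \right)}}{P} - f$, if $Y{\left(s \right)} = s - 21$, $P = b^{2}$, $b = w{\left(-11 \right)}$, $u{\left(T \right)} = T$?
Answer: $153$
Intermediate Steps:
$w{\left(Z \right)} = 1$
$b = 1$
$P = 1$ ($P = 1^{2} = 1$)
$Y{\left(s \right)} = -21 + s$ ($Y{\left(s \right)} = s - 21 = -21 + s$)
$f = -185$ ($f = \left(-1\right) 185 = -185$)
$\frac{Y{\left(u{\left(-11 \right)} \right)}}{P} - f = \frac{-21 - 11}{1} - -185 = \left(-32\right) 1 + 185 = -32 + 185 = 153$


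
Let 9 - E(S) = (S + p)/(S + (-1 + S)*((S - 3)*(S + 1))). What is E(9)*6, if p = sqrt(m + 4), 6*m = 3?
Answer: 8784/163 - 3*sqrt(2)/163 ≈ 53.864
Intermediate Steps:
m = 1/2 (m = (1/6)*3 = 1/2 ≈ 0.50000)
p = 3*sqrt(2)/2 (p = sqrt(1/2 + 4) = sqrt(9/2) = 3*sqrt(2)/2 ≈ 2.1213)
E(S) = 9 - (S + 3*sqrt(2)/2)/(S + (1 + S)*(-1 + S)*(-3 + S)) (E(S) = 9 - (S + 3*sqrt(2)/2)/(S + (-1 + S)*((S - 3)*(S + 1))) = 9 - (S + 3*sqrt(2)/2)/(S + (-1 + S)*((-3 + S)*(1 + S))) = 9 - (S + 3*sqrt(2)/2)/(S + (-1 + S)*((1 + S)*(-3 + S))) = 9 - (S + 3*sqrt(2)/2)/(S + (1 + S)*(-1 + S)*(-3 + S)))
E(9)*6 = ((27 - 1*9 - 27*9**2 + 9*9**3 - 3*sqrt(2)/2)/(3 + 9**3 - 3*9**2))*6 = ((27 - 9 - 27*81 + 9*729 - 3*sqrt(2)/2)/(3 + 729 - 3*81))*6 = ((27 - 9 - 2187 + 6561 - 3*sqrt(2)/2)/(3 + 729 - 243))*6 = ((4392 - 3*sqrt(2)/2)/489)*6 = (1464/163 - sqrt(2)/326)*6 = 8784/163 - 3*sqrt(2)/163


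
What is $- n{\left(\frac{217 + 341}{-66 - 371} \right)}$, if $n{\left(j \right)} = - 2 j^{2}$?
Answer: $\frac{622728}{190969} \approx 3.2609$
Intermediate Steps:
$- n{\left(\frac{217 + 341}{-66 - 371} \right)} = - \left(-2\right) \left(\frac{217 + 341}{-66 - 371}\right)^{2} = - \left(-2\right) \left(\frac{558}{-437}\right)^{2} = - \left(-2\right) \left(558 \left(- \frac{1}{437}\right)\right)^{2} = - \left(-2\right) \left(- \frac{558}{437}\right)^{2} = - \frac{\left(-2\right) 311364}{190969} = \left(-1\right) \left(- \frac{622728}{190969}\right) = \frac{622728}{190969}$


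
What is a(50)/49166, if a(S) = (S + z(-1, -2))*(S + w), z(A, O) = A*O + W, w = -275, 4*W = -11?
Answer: -44325/196664 ≈ -0.22538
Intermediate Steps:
W = -11/4 (W = (¼)*(-11) = -11/4 ≈ -2.7500)
z(A, O) = -11/4 + A*O (z(A, O) = A*O - 11/4 = -11/4 + A*O)
a(S) = (-275 + S)*(-¾ + S) (a(S) = (S + (-11/4 - 1*(-2)))*(S - 275) = (S + (-11/4 + 2))*(-275 + S) = (S - ¾)*(-275 + S) = (-¾ + S)*(-275 + S) = (-275 + S)*(-¾ + S))
a(50)/49166 = (825/4 + 50² - 1103/4*50)/49166 = (825/4 + 2500 - 27575/2)*(1/49166) = -44325/4*1/49166 = -44325/196664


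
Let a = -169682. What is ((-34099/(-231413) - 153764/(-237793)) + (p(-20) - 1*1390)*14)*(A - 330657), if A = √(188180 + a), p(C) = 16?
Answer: 26922663897525760065/4232953193 - 81421726736545*√18498/4232953193 ≈ 6.3576e+9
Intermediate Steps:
A = √18498 (A = √(188180 - 169682) = √18498 ≈ 136.01)
((-34099/(-231413) - 153764/(-237793)) + (p(-20) - 1*1390)*14)*(A - 330657) = ((-34099/(-231413) - 153764/(-237793)) + (16 - 1*1390)*14)*(√18498 - 330657) = ((-34099*(-1/231413) - 153764*(-1/237793)) + (16 - 1390)*14)*(-330657 + √18498) = ((2623/17801 + 153764/237793) - 1374*14)*(-330657 + √18498) = (3360884003/4232953193 - 19236)*(-330657 + √18498) = -81421726736545*(-330657 + √18498)/4232953193 = 26922663897525760065/4232953193 - 81421726736545*√18498/4232953193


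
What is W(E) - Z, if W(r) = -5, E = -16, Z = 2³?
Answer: -13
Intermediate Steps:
Z = 8
W(E) - Z = -5 - 1*8 = -5 - 8 = -13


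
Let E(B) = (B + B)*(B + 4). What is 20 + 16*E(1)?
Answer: 180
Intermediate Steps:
E(B) = 2*B*(4 + B) (E(B) = (2*B)*(4 + B) = 2*B*(4 + B))
20 + 16*E(1) = 20 + 16*(2*1*(4 + 1)) = 20 + 16*(2*1*5) = 20 + 16*10 = 20 + 160 = 180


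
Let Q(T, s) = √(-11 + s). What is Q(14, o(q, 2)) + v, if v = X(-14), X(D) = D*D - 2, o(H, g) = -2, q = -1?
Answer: 194 + I*√13 ≈ 194.0 + 3.6056*I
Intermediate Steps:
X(D) = -2 + D² (X(D) = D² - 2 = -2 + D²)
v = 194 (v = -2 + (-14)² = -2 + 196 = 194)
Q(14, o(q, 2)) + v = √(-11 - 2) + 194 = √(-13) + 194 = I*√13 + 194 = 194 + I*√13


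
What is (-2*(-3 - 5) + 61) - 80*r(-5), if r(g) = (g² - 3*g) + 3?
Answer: -3363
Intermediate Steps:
r(g) = 3 + g² - 3*g
(-2*(-3 - 5) + 61) - 80*r(-5) = (-2*(-3 - 5) + 61) - 80*(3 + (-5)² - 3*(-5)) = (-2*(-8) + 61) - 80*(3 + 25 + 15) = (16 + 61) - 80*43 = 77 - 3440 = -3363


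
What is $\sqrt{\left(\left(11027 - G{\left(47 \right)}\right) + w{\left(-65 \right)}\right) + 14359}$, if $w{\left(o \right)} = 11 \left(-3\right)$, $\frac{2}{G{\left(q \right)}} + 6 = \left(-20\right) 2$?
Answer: $\frac{4 \sqrt{838235}}{23} \approx 159.23$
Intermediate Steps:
$G{\left(q \right)} = - \frac{1}{23}$ ($G{\left(q \right)} = \frac{2}{-6 - 40} = \frac{2}{-46} = 2 \left(- \frac{1}{46}\right) = - \frac{1}{23}$)
$w{\left(o \right)} = -33$
$\sqrt{\left(\left(11027 - G{\left(47 \right)}\right) + w{\left(-65 \right)}\right) + 14359} = \sqrt{\left(\left(11027 - - \frac{1}{23}\right) - 33\right) + 14359} = \sqrt{\left(\left(11027 + \frac{1}{23}\right) - 33\right) + 14359} = \sqrt{\left(\frac{253622}{23} - 33\right) + 14359} = \sqrt{\frac{252863}{23} + 14359} = \sqrt{\frac{583120}{23}} = \frac{4 \sqrt{838235}}{23}$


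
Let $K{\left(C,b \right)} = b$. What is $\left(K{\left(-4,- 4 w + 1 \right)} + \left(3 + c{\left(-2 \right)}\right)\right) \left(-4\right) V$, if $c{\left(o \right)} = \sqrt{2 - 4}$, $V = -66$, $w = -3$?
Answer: $4224 + 264 i \sqrt{2} \approx 4224.0 + 373.35 i$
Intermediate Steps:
$c{\left(o \right)} = i \sqrt{2}$ ($c{\left(o \right)} = \sqrt{-2} = i \sqrt{2}$)
$\left(K{\left(-4,- 4 w + 1 \right)} + \left(3 + c{\left(-2 \right)}\right)\right) \left(-4\right) V = \left(\left(\left(-4\right) \left(-3\right) + 1\right) + \left(3 + i \sqrt{2}\right)\right) \left(-4\right) \left(-66\right) = \left(\left(12 + 1\right) + \left(3 + i \sqrt{2}\right)\right) \left(-4\right) \left(-66\right) = \left(13 + \left(3 + i \sqrt{2}\right)\right) \left(-4\right) \left(-66\right) = \left(16 + i \sqrt{2}\right) \left(-4\right) \left(-66\right) = \left(-64 - 4 i \sqrt{2}\right) \left(-66\right) = 4224 + 264 i \sqrt{2}$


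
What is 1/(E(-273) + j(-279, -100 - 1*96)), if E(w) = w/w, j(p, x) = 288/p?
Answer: -31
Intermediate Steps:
E(w) = 1
1/(E(-273) + j(-279, -100 - 1*96)) = 1/(1 + 288/(-279)) = 1/(1 + 288*(-1/279)) = 1/(1 - 32/31) = 1/(-1/31) = -31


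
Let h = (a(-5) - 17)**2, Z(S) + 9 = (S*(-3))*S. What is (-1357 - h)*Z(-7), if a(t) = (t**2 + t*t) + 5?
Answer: 436956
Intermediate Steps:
Z(S) = -9 - 3*S**2 (Z(S) = -9 + (S*(-3))*S = -9 + (-3*S)*S = -9 - 3*S**2)
a(t) = 5 + 2*t**2 (a(t) = (t**2 + t**2) + 5 = 2*t**2 + 5 = 5 + 2*t**2)
h = 1444 (h = ((5 + 2*(-5)**2) - 17)**2 = ((5 + 2*25) - 17)**2 = ((5 + 50) - 17)**2 = (55 - 17)**2 = 38**2 = 1444)
(-1357 - h)*Z(-7) = (-1357 - 1*1444)*(-9 - 3*(-7)**2) = (-1357 - 1444)*(-9 - 3*49) = -2801*(-9 - 147) = -2801*(-156) = 436956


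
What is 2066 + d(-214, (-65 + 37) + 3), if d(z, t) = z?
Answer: 1852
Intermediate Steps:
2066 + d(-214, (-65 + 37) + 3) = 2066 - 214 = 1852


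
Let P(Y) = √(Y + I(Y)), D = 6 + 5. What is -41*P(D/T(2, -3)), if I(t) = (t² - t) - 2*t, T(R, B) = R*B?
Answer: -41*√253/6 ≈ -108.69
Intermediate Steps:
D = 11
T(R, B) = B*R
I(t) = t² - 3*t
P(Y) = √(Y + Y*(-3 + Y))
-41*P(D/T(2, -3)) = -41*√(253/36) = -41*√253/6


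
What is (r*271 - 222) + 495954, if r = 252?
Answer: 564024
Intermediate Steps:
(r*271 - 222) + 495954 = (252*271 - 222) + 495954 = (68292 - 222) + 495954 = 68070 + 495954 = 564024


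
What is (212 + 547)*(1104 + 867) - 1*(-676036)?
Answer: 2172025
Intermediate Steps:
(212 + 547)*(1104 + 867) - 1*(-676036) = 759*1971 + 676036 = 1495989 + 676036 = 2172025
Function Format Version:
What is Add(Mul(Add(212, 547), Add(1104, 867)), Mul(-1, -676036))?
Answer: 2172025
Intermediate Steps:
Add(Mul(Add(212, 547), Add(1104, 867)), Mul(-1, -676036)) = Add(Mul(759, 1971), 676036) = Add(1495989, 676036) = 2172025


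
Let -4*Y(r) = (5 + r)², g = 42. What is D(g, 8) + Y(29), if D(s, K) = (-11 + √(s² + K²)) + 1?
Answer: -299 + 2*√457 ≈ -256.25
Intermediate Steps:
D(s, K) = -10 + √(K² + s²) (D(s, K) = (-11 + √(K² + s²)) + 1 = -10 + √(K² + s²))
Y(r) = -(5 + r)²/4
D(g, 8) + Y(29) = (-10 + √(8² + 42²)) - (5 + 29)²/4 = (-10 + √(64 + 1764)) - ¼*34² = (-10 + √1828) - ¼*1156 = (-10 + 2*√457) - 289 = -299 + 2*√457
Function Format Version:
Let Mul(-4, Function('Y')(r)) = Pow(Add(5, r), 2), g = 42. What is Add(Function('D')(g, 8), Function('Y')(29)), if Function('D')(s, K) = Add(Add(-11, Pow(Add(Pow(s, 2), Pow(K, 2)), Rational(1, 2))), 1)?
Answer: Add(-299, Mul(2, Pow(457, Rational(1, 2)))) ≈ -256.25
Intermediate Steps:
Function('D')(s, K) = Add(-10, Pow(Add(Pow(K, 2), Pow(s, 2)), Rational(1, 2))) (Function('D')(s, K) = Add(Add(-11, Pow(Add(Pow(K, 2), Pow(s, 2)), Rational(1, 2))), 1) = Add(-10, Pow(Add(Pow(K, 2), Pow(s, 2)), Rational(1, 2))))
Function('Y')(r) = Mul(Rational(-1, 4), Pow(Add(5, r), 2))
Add(Function('D')(g, 8), Function('Y')(29)) = Add(Add(-10, Pow(Add(Pow(8, 2), Pow(42, 2)), Rational(1, 2))), Mul(Rational(-1, 4), Pow(Add(5, 29), 2))) = Add(Add(-10, Pow(Add(64, 1764), Rational(1, 2))), Mul(Rational(-1, 4), Pow(34, 2))) = Add(Add(-10, Pow(1828, Rational(1, 2))), Mul(Rational(-1, 4), 1156)) = Add(Add(-10, Mul(2, Pow(457, Rational(1, 2)))), -289) = Add(-299, Mul(2, Pow(457, Rational(1, 2))))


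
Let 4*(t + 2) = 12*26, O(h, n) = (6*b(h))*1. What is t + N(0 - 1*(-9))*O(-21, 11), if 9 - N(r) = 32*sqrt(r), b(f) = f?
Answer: 11038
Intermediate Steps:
N(r) = 9 - 32*sqrt(r)
O(h, n) = 6*h (O(h, n) = (6*h)*1 = 6*h)
t = 76 (t = -2 + (12*26)/4 = -2 + (1/4)*312 = -2 + 78 = 76)
t + N(0 - 1*(-9))*O(-21, 11) = 76 + (9 - 32*sqrt(0 - 1*(-9)))*(6*(-21)) = 76 + (9 - 32*sqrt(0 + 9))*(-126) = 76 + (9 - 32*sqrt(9))*(-126) = 76 + (9 - 32*3)*(-126) = 76 + (9 - 96)*(-126) = 76 - 87*(-126) = 76 + 10962 = 11038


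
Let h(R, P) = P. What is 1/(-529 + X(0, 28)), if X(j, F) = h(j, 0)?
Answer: -1/529 ≈ -0.0018904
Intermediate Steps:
X(j, F) = 0
1/(-529 + X(0, 28)) = 1/(-529 + 0) = 1/(-529) = -1/529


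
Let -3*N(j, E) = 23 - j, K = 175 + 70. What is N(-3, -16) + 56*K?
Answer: 41134/3 ≈ 13711.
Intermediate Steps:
K = 245
N(j, E) = -23/3 + j/3 (N(j, E) = -(23 - j)/3 = -23/3 + j/3)
N(-3, -16) + 56*K = (-23/3 + (1/3)*(-3)) + 56*245 = (-23/3 - 1) + 13720 = -26/3 + 13720 = 41134/3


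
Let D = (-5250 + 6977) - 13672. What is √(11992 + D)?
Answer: √47 ≈ 6.8557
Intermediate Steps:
D = -11945 (D = 1727 - 13672 = -11945)
√(11992 + D) = √(11992 - 11945) = √47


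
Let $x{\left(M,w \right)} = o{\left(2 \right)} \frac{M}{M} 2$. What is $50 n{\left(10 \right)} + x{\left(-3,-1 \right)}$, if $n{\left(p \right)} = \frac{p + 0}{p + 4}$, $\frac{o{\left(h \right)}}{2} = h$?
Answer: $\frac{306}{7} \approx 43.714$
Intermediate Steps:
$o{\left(h \right)} = 2 h$
$x{\left(M,w \right)} = 8$ ($x{\left(M,w \right)} = 2 \cdot 2 \frac{M}{M} 2 = 4 \cdot 1 \cdot 2 = 4 \cdot 2 = 8$)
$n{\left(p \right)} = \frac{p}{4 + p}$
$50 n{\left(10 \right)} + x{\left(-3,-1 \right)} = 50 \frac{10}{4 + 10} + 8 = 50 \cdot \frac{10}{14} + 8 = 50 \cdot 10 \cdot \frac{1}{14} + 8 = 50 \cdot \frac{5}{7} + 8 = \frac{250}{7} + 8 = \frac{306}{7}$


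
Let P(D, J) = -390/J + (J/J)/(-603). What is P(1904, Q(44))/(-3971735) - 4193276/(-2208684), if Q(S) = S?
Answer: 18411661001433829/9697785992921070 ≈ 1.8985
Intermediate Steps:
P(D, J) = -1/603 - 390/J (P(D, J) = -390/J + 1*(-1/603) = -390/J - 1/603 = -1/603 - 390/J)
P(1904, Q(44))/(-3971735) - 4193276/(-2208684) = ((1/603)*(-235170 - 1*44)/44)/(-3971735) - 4193276/(-2208684) = ((1/603)*(1/44)*(-235170 - 44))*(-1/3971735) - 4193276*(-1/2208684) = ((1/603)*(1/44)*(-235214))*(-1/3971735) + 1048319/552171 = -117607/13266*(-1/3971735) + 1048319/552171 = 117607/52689036510 + 1048319/552171 = 18411661001433829/9697785992921070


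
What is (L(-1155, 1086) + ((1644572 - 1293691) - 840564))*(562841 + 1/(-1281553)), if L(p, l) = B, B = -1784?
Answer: -354500342924509624/1281553 ≈ -2.7662e+11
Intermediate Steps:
L(p, l) = -1784
(L(-1155, 1086) + ((1644572 - 1293691) - 840564))*(562841 + 1/(-1281553)) = (-1784 + ((1644572 - 1293691) - 840564))*(562841 + 1/(-1281553)) = (-1784 + (350881 - 840564))*(562841 - 1/1281553) = (-1784 - 489683)*(721310572072/1281553) = -491467*721310572072/1281553 = -354500342924509624/1281553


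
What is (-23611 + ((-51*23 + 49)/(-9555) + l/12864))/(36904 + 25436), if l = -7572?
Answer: -241851352837/638546126400 ≈ -0.37875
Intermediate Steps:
(-23611 + ((-51*23 + 49)/(-9555) + l/12864))/(36904 + 25436) = (-23611 + ((-51*23 + 49)/(-9555) - 7572/12864))/(36904 + 25436) = (-23611 + ((-1173 + 49)*(-1/9555) - 7572*1/12864))/62340 = (-23611 + (-1124*(-1/9555) - 631/1072))*(1/62340) = (-23611 + (1124/9555 - 631/1072))*(1/62340) = (-23611 - 4824277/10242960)*(1/62340) = -241851352837/10242960*1/62340 = -241851352837/638546126400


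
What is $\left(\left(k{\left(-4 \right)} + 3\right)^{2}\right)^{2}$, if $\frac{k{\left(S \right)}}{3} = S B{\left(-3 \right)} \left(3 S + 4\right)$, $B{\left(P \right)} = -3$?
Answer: $6597500625$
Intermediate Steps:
$k{\left(S \right)} = - 9 S \left(4 + 3 S\right)$ ($k{\left(S \right)} = 3 S \left(-3\right) \left(3 S + 4\right) = 3 - 3 S \left(4 + 3 S\right) = 3 \left(- 3 S \left(4 + 3 S\right)\right) = - 9 S \left(4 + 3 S\right)$)
$\left(\left(k{\left(-4 \right)} + 3\right)^{2}\right)^{2} = \left(\left(\left(-9\right) \left(-4\right) \left(4 + 3 \left(-4\right)\right) + 3\right)^{2}\right)^{2} = \left(\left(\left(-9\right) \left(-4\right) \left(4 - 12\right) + 3\right)^{2}\right)^{2} = \left(\left(\left(-9\right) \left(-4\right) \left(-8\right) + 3\right)^{2}\right)^{2} = \left(\left(-288 + 3\right)^{2}\right)^{2} = \left(\left(-285\right)^{2}\right)^{2} = 81225^{2} = 6597500625$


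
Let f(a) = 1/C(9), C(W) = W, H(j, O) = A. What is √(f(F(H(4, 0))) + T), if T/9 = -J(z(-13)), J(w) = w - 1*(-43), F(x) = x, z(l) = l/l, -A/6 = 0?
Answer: I*√3563/3 ≈ 19.897*I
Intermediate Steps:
A = 0 (A = -6*0 = 0)
z(l) = 1
H(j, O) = 0
J(w) = 43 + w (J(w) = w + 43 = 43 + w)
f(a) = ⅑ (f(a) = 1/9 = ⅑)
T = -396 (T = 9*(-(43 + 1)) = 9*(-1*44) = 9*(-44) = -396)
√(f(F(H(4, 0))) + T) = √(⅑ - 396) = √(-3563/9) = I*√3563/3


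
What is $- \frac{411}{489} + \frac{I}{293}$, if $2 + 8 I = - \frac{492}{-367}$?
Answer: $- \frac{58946711}{70110212} \approx -0.84077$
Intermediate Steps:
$I = - \frac{121}{1468}$ ($I = - \frac{1}{4} + \frac{\left(-492\right) \frac{1}{-367}}{8} = - \frac{1}{4} + \frac{\left(-492\right) \left(- \frac{1}{367}\right)}{8} = - \frac{1}{4} + \frac{1}{8} \cdot \frac{492}{367} = - \frac{1}{4} + \frac{123}{734} = - \frac{121}{1468} \approx -0.082425$)
$- \frac{411}{489} + \frac{I}{293} = - \frac{411}{489} - \frac{121}{1468 \cdot 293} = \left(-411\right) \frac{1}{489} - \frac{121}{430124} = - \frac{137}{163} - \frac{121}{430124} = - \frac{58946711}{70110212}$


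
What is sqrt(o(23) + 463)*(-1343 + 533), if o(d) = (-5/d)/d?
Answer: -810*sqrt(244922)/23 ≈ -17429.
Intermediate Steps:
o(d) = -5/d**2
sqrt(o(23) + 463)*(-1343 + 533) = sqrt(-5/23**2 + 463)*(-1343 + 533) = sqrt(-5*1/529 + 463)*(-810) = sqrt(-5/529 + 463)*(-810) = sqrt(244922/529)*(-810) = (sqrt(244922)/23)*(-810) = -810*sqrt(244922)/23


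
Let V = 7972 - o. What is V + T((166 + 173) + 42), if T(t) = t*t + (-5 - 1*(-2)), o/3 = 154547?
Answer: -310511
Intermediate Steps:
o = 463641 (o = 3*154547 = 463641)
V = -455669 (V = 7972 - 1*463641 = 7972 - 463641 = -455669)
T(t) = -3 + t**2 (T(t) = t**2 + (-5 + 2) = t**2 - 3 = -3 + t**2)
V + T((166 + 173) + 42) = -455669 + (-3 + ((166 + 173) + 42)**2) = -455669 + (-3 + (339 + 42)**2) = -455669 + (-3 + 381**2) = -455669 + (-3 + 145161) = -455669 + 145158 = -310511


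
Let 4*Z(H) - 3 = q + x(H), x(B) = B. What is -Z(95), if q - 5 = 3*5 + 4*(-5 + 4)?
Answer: -57/2 ≈ -28.500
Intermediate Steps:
q = 16 (q = 5 + (3*5 + 4*(-5 + 4)) = 5 + (15 + 4*(-1)) = 5 + (15 - 4) = 5 + 11 = 16)
Z(H) = 19/4 + H/4 (Z(H) = 3/4 + (16 + H)/4 = 3/4 + (4 + H/4) = 19/4 + H/4)
-Z(95) = -(19/4 + (1/4)*95) = -(19/4 + 95/4) = -1*57/2 = -57/2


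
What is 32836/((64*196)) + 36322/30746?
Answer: 183149853/48209728 ≈ 3.7990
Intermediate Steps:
32836/((64*196)) + 36322/30746 = 32836/12544 + 36322*(1/30746) = 32836*(1/12544) + 18161/15373 = 8209/3136 + 18161/15373 = 183149853/48209728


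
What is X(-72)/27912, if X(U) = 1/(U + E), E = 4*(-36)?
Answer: -1/6028992 ≈ -1.6587e-7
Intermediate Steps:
E = -144
X(U) = 1/(-144 + U) (X(U) = 1/(U - 144) = 1/(-144 + U))
X(-72)/27912 = 1/(-144 - 72*27912) = (1/27912)/(-216) = -1/216*1/27912 = -1/6028992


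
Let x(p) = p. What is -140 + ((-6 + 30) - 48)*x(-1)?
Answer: -116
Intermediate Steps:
-140 + ((-6 + 30) - 48)*x(-1) = -140 + ((-6 + 30) - 48)*(-1) = -140 + (24 - 48)*(-1) = -140 - 24*(-1) = -140 + 24 = -116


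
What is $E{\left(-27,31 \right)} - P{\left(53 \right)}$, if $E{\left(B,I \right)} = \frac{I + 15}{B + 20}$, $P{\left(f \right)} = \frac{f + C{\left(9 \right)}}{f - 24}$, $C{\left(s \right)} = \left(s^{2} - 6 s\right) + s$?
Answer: $- \frac{1957}{203} \approx -9.6404$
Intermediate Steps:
$C{\left(s \right)} = s^{2} - 5 s$
$P{\left(f \right)} = \frac{36 + f}{-24 + f}$ ($P{\left(f \right)} = \frac{f + 9 \left(-5 + 9\right)}{f - 24} = \frac{f + 9 \cdot 4}{-24 + f} = \frac{f + 36}{-24 + f} = \frac{36 + f}{-24 + f}$)
$E{\left(B,I \right)} = \frac{15 + I}{20 + B}$
$E{\left(-27,31 \right)} - P{\left(53 \right)} = \frac{15 + 31}{20 - 27} - \frac{36 + 53}{-24 + 53} = \frac{1}{-7} \cdot 46 - \frac{1}{29} \cdot 89 = \left(- \frac{1}{7}\right) 46 - \frac{1}{29} \cdot 89 = - \frac{46}{7} - \frac{89}{29} = - \frac{1957}{203}$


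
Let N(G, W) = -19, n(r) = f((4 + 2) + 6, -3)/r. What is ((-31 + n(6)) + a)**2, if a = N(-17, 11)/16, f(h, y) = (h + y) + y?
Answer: 249001/256 ≈ 972.66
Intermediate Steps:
f(h, y) = h + 2*y
n(r) = 6/r (n(r) = (((4 + 2) + 6) + 2*(-3))/r = ((6 + 6) - 6)/r = (12 - 6)/r = 6/r)
a = -19/16 ≈ -1.1875
((-31 + n(6)) + a)**2 = ((-31 + 6/6) - 19/16)**2 = ((-31 + 6*(1/6)) - 19/16)**2 = ((-31 + 1) - 19/16)**2 = (-30 - 19/16)**2 = (-499/16)**2 = 249001/256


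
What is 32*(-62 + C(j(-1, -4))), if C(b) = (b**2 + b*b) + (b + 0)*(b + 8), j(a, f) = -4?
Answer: -1472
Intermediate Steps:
C(b) = 2*b**2 + b*(8 + b) (C(b) = (b**2 + b**2) + b*(8 + b) = 2*b**2 + b*(8 + b))
32*(-62 + C(j(-1, -4))) = 32*(-62 - 4*(8 + 3*(-4))) = 32*(-62 - 4*(8 - 12)) = 32*(-62 - 4*(-4)) = 32*(-62 + 16) = 32*(-46) = -1472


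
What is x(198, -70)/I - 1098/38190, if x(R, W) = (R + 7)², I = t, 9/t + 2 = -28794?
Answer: -7702616845147/57285 ≈ -1.3446e+8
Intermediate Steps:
t = -9/28796 (t = 9/(-2 - 28794) = 9/(-28796) = 9*(-1/28796) = -9/28796 ≈ -0.00031254)
I = -9/28796 ≈ -0.00031254
x(R, W) = (7 + R)²
x(198, -70)/I - 1098/38190 = (7 + 198)²/(-9/28796) - 1098/38190 = 205²*(-28796/9) - 1098*1/38190 = 42025*(-28796/9) - 183/6365 = -1210151900/9 - 183/6365 = -7702616845147/57285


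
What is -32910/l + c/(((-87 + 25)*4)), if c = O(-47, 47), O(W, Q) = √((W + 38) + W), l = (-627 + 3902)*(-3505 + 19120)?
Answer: -2194/3409275 - I*√14/124 ≈ -0.00064354 - 0.030175*I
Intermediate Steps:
l = 51139125 (l = 3275*15615 = 51139125)
O(W, Q) = √(38 + 2*W) (O(W, Q) = √((38 + W) + W) = √(38 + 2*W))
c = 2*I*√14 (c = √(38 + 2*(-47)) = √(38 - 94) = √(-56) = 2*I*√14 ≈ 7.4833*I)
-32910/l + c/(((-87 + 25)*4)) = -32910/51139125 + (2*I*√14)/(((-87 + 25)*4)) = -32910*1/51139125 + (2*I*√14)/((-62*4)) = -2194/3409275 + (2*I*√14)/(-248) = -2194/3409275 + (2*I*√14)*(-1/248) = -2194/3409275 - I*√14/124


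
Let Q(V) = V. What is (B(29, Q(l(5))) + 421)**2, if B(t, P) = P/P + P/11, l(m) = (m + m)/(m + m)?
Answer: 21557449/121 ≈ 1.7816e+5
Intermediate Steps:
l(m) = 1 (l(m) = (2*m)/((2*m)) = (2*m)*(1/(2*m)) = 1)
B(t, P) = 1 + P/11 (B(t, P) = 1 + P*(1/11) = 1 + P/11)
(B(29, Q(l(5))) + 421)**2 = ((1 + (1/11)*1) + 421)**2 = ((1 + 1/11) + 421)**2 = (12/11 + 421)**2 = (4643/11)**2 = 21557449/121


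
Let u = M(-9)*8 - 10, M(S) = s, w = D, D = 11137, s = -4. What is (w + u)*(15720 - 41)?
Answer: 173958505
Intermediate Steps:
w = 11137
M(S) = -4
u = -42 (u = -4*8 - 10 = -32 - 10 = -42)
(w + u)*(15720 - 41) = (11137 - 42)*(15720 - 41) = 11095*15679 = 173958505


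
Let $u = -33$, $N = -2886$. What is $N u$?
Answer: $95238$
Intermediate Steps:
$N u = \left(-2886\right) \left(-33\right) = 95238$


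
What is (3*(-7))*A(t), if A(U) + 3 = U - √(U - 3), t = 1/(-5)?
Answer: 336/5 + 84*I*√5/5 ≈ 67.2 + 37.566*I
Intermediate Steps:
t = -⅕ ≈ -0.20000
A(U) = -3 + U - √(-3 + U) (A(U) = -3 + (U - √(U - 3)) = -3 + (U - √(-3 + U)) = -3 + U - √(-3 + U))
(3*(-7))*A(t) = (3*(-7))*(-3 - ⅕ - √(-3 - ⅕)) = -21*(-3 - ⅕ - √(-16/5)) = -21*(-3 - ⅕ - 4*I*√5/5) = -21*(-16/5 - 4*I*√5/5) = 336/5 + 84*I*√5/5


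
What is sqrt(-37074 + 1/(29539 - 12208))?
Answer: I*sqrt(11135678643183)/17331 ≈ 192.55*I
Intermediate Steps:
sqrt(-37074 + 1/(29539 - 12208)) = sqrt(-37074 + 1/17331) = sqrt(-642529493/17331) = I*sqrt(11135678643183)/17331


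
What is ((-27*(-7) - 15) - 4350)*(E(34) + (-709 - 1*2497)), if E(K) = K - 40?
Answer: 13413312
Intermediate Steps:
E(K) = -40 + K
((-27*(-7) - 15) - 4350)*(E(34) + (-709 - 1*2497)) = ((-27*(-7) - 15) - 4350)*((-40 + 34) + (-709 - 1*2497)) = ((189 - 15) - 4350)*(-6 + (-709 - 2497)) = (174 - 4350)*(-6 - 3206) = -4176*(-3212) = 13413312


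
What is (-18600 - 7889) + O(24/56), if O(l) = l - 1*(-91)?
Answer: -184783/7 ≈ -26398.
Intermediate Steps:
O(l) = 91 + l (O(l) = l + 91 = 91 + l)
(-18600 - 7889) + O(24/56) = (-18600 - 7889) + (91 + 24/56) = -26489 + (91 + 24*(1/56)) = -26489 + (91 + 3/7) = -26489 + 640/7 = -184783/7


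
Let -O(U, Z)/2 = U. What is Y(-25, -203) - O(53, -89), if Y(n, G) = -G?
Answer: 309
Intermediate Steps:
O(U, Z) = -2*U
Y(-25, -203) - O(53, -89) = -1*(-203) - (-2)*53 = 203 - 1*(-106) = 203 + 106 = 309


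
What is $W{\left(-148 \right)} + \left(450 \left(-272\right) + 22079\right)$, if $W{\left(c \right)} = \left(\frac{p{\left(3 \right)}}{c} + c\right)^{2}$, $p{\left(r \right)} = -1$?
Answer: $- \frac{1717689775}{21904} \approx -78419.0$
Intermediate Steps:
$W{\left(c \right)} = \left(c - \frac{1}{c}\right)^{2}$ ($W{\left(c \right)} = \left(- \frac{1}{c} + c\right)^{2} = \left(c - \frac{1}{c}\right)^{2}$)
$W{\left(-148 \right)} + \left(450 \left(-272\right) + 22079\right) = \frac{\left(-1 + \left(-148\right)^{2}\right)^{2}}{21904} + \left(450 \left(-272\right) + 22079\right) = \frac{\left(-1 + 21904\right)^{2}}{21904} + \left(-122400 + 22079\right) = \frac{21903^{2}}{21904} - 100321 = \frac{1}{21904} \cdot 479741409 - 100321 = \frac{479741409}{21904} - 100321 = - \frac{1717689775}{21904}$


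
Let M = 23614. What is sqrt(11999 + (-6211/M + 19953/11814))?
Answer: sqrt(6485854751932711078)/23247983 ≈ 109.55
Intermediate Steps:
sqrt(11999 + (-6211/M + 19953/11814)) = sqrt(11999 + (-6211/23614 + 19953/11814)) = sqrt(11999 + (-6211*1/23614 + 19953*(1/11814))) = sqrt(11999 + (-6211/23614 + 6651/3938)) = sqrt(11999 + 33149449/23247983) = sqrt(278985697466/23247983) = sqrt(6485854751932711078)/23247983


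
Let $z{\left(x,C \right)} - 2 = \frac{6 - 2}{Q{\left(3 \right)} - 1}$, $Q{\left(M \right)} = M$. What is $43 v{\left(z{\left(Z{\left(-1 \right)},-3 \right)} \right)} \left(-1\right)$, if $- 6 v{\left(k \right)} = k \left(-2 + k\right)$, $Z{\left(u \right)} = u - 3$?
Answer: $\frac{172}{3} \approx 57.333$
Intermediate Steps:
$Z{\left(u \right)} = -3 + u$ ($Z{\left(u \right)} = u - 3 = -3 + u$)
$z{\left(x,C \right)} = 4$ ($z{\left(x,C \right)} = 2 + \frac{6 - 2}{3 - 1} = 2 + \frac{4}{2} = 2 + 4 \cdot \frac{1}{2} = 2 + 2 = 4$)
$v{\left(k \right)} = - \frac{k \left(-2 + k\right)}{6}$
$43 v{\left(z{\left(Z{\left(-1 \right)},-3 \right)} \right)} \left(-1\right) = 43 \cdot \frac{1}{6} \cdot 4 \left(2 - 4\right) \left(-1\right) = 43 \cdot \frac{1}{6} \cdot 4 \left(-2\right) \left(-1\right) = 43 \left(- \frac{4}{3}\right) \left(-1\right) = \left(- \frac{172}{3}\right) \left(-1\right) = \frac{172}{3}$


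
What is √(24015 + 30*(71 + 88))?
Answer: √28785 ≈ 169.66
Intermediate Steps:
√(24015 + 30*(71 + 88)) = √(24015 + 30*159) = √(24015 + 4770) = √28785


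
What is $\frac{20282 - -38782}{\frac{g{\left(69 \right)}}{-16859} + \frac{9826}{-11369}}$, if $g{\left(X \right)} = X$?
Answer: $- \frac{492208485528}{7236565} \approx -68017.0$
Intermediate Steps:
$\frac{20282 - -38782}{\frac{g{\left(69 \right)}}{-16859} + \frac{9826}{-11369}} = \frac{20282 - -38782}{\frac{69}{-16859} + \frac{9826}{-11369}} = \frac{20282 + 38782}{69 \left(- \frac{1}{16859}\right) + 9826 \left(- \frac{1}{11369}\right)} = \frac{59064}{- \frac{3}{733} - \frac{9826}{11369}} = \frac{59064}{- \frac{7236565}{8333477}} = 59064 \left(- \frac{8333477}{7236565}\right) = - \frac{492208485528}{7236565}$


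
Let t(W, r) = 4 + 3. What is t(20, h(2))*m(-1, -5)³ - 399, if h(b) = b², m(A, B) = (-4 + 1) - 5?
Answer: -3983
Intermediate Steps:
m(A, B) = -8 (m(A, B) = -3 - 5 = -8)
t(W, r) = 7
t(20, h(2))*m(-1, -5)³ - 399 = 7*(-8)³ - 399 = 7*(-512) - 399 = -3584 - 399 = -3983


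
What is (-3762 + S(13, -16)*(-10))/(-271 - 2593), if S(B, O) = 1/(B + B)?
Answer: 48911/37232 ≈ 1.3137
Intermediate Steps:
S(B, O) = 1/(2*B)
(-3762 + S(13, -16)*(-10))/(-271 - 2593) = (-3762 + ((½)/13)*(-10))/(-271 - 2593) = (-3762 + ((½)*(1/13))*(-10))/(-2864) = (-3762 + (1/26)*(-10))*(-1/2864) = (-3762 - 5/13)*(-1/2864) = -48911/13*(-1/2864) = 48911/37232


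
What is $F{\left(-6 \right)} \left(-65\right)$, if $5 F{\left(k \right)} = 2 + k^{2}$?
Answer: $-494$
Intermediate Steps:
$F{\left(k \right)} = \frac{2}{5} + \frac{k^{2}}{5}$ ($F{\left(k \right)} = \frac{2 + k^{2}}{5} = \frac{2}{5} + \frac{k^{2}}{5}$)
$F{\left(-6 \right)} \left(-65\right) = \left(\frac{2}{5} + \frac{\left(-6\right)^{2}}{5}\right) \left(-65\right) = \left(\frac{2}{5} + \frac{1}{5} \cdot 36\right) \left(-65\right) = \left(\frac{2}{5} + \frac{36}{5}\right) \left(-65\right) = \frac{38}{5} \left(-65\right) = -494$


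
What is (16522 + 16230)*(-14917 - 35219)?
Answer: -1642054272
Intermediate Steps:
(16522 + 16230)*(-14917 - 35219) = 32752*(-50136) = -1642054272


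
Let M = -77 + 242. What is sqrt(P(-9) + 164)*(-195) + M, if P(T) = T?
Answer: 165 - 195*sqrt(155) ≈ -2262.7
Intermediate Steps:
M = 165
sqrt(P(-9) + 164)*(-195) + M = sqrt(-9 + 164)*(-195) + 165 = sqrt(155)*(-195) + 165 = -195*sqrt(155) + 165 = 165 - 195*sqrt(155)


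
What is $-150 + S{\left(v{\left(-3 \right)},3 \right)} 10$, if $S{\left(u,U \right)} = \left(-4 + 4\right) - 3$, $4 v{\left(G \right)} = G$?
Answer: $-180$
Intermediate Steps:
$v{\left(G \right)} = \frac{G}{4}$
$S{\left(u,U \right)} = -3$ ($S{\left(u,U \right)} = 0 - 3 = -3$)
$-150 + S{\left(v{\left(-3 \right)},3 \right)} 10 = -150 - 30 = -180$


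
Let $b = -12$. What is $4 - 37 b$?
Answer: $448$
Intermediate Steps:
$4 - 37 b = 4 - -444 = 4 + 444 = 448$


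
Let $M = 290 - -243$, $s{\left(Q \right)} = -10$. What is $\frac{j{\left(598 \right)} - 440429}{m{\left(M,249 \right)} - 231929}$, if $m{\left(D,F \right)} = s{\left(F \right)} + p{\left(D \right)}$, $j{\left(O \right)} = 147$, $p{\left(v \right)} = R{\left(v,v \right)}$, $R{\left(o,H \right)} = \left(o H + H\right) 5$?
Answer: $- \frac{440282}{1191171} \approx -0.36962$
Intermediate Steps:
$R{\left(o,H \right)} = 5 H + 5 H o$ ($R{\left(o,H \right)} = \left(H o + H\right) 5 = \left(H + H o\right) 5 = 5 H + 5 H o$)
$p{\left(v \right)} = 5 v \left(1 + v\right)$
$M = 533$ ($M = 290 + 243 = 533$)
$m{\left(D,F \right)} = -10 + 5 D \left(1 + D\right)$
$\frac{j{\left(598 \right)} - 440429}{m{\left(M,249 \right)} - 231929} = \frac{147 - 440429}{\left(-10 + 5 \cdot 533 \left(1 + 533\right)\right) - 231929} = - \frac{440282}{\left(-10 + 5 \cdot 533 \cdot 534\right) - 231929} = - \frac{440282}{\left(-10 + 1423110\right) - 231929} = - \frac{440282}{1423100 - 231929} = - \frac{440282}{1191171}$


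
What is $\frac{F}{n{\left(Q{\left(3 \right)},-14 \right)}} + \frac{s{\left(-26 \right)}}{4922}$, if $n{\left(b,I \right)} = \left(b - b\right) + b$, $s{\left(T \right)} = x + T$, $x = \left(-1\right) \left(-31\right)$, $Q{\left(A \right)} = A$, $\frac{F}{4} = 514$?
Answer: $\frac{10119647}{14766} \approx 685.33$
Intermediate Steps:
$F = 2056$ ($F = 4 \cdot 514 = 2056$)
$x = 31$
$s{\left(T \right)} = 31 + T$
$n{\left(b,I \right)} = b$ ($n{\left(b,I \right)} = 0 + b = b$)
$\frac{F}{n{\left(Q{\left(3 \right)},-14 \right)}} + \frac{s{\left(-26 \right)}}{4922} = \frac{2056}{3} + \frac{31 - 26}{4922} = 2056 \cdot \frac{1}{3} + 5 \cdot \frac{1}{4922} = \frac{2056}{3} + \frac{5}{4922} = \frac{10119647}{14766}$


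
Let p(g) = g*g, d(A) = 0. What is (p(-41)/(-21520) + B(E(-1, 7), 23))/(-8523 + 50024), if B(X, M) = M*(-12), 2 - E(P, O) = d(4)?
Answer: -5941201/893101520 ≈ -0.0066523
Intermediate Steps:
E(P, O) = 2 (E(P, O) = 2 - 1*0 = 2 + 0 = 2)
p(g) = g**2
B(X, M) = -12*M
(p(-41)/(-21520) + B(E(-1, 7), 23))/(-8523 + 50024) = ((-41)**2/(-21520) - 12*23)/(-8523 + 50024) = (1681*(-1/21520) - 276)/41501 = (-1681/21520 - 276)*(1/41501) = -5941201/21520*1/41501 = -5941201/893101520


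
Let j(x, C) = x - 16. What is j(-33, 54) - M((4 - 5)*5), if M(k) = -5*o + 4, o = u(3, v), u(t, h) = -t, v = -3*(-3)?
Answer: -68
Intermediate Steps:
v = 9
j(x, C) = -16 + x
o = -3 (o = -1*3 = -3)
M(k) = 19 (M(k) = -5*(-3) + 4 = 15 + 4 = 19)
j(-33, 54) - M((4 - 5)*5) = (-16 - 33) - 1*19 = -49 - 19 = -68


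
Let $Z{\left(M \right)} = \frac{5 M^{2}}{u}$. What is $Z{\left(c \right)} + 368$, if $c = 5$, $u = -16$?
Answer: $\frac{5763}{16} \approx 360.19$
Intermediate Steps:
$Z{\left(M \right)} = - \frac{5 M^{2}}{16}$ ($Z{\left(M \right)} = \frac{5 M^{2}}{-16} = 5 M^{2} \left(- \frac{1}{16}\right) = - \frac{5 M^{2}}{16}$)
$Z{\left(c \right)} + 368 = - \frac{5 \cdot 5^{2}}{16} + 368 = \left(- \frac{5}{16}\right) 25 + 368 = - \frac{125}{16} + 368 = \frac{5763}{16}$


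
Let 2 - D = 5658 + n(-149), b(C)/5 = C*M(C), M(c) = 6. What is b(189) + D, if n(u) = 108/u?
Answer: 2194/149 ≈ 14.725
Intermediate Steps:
b(C) = 30*C (b(C) = 5*(C*6) = 5*(6*C) = 30*C)
D = -842636/149 (D = 2 - (5658 + 108/(-149)) = 2 - (5658 + 108*(-1/149)) = 2 - (5658 - 108/149) = 2 - 1*842934/149 = 2 - 842934/149 = -842636/149 ≈ -5655.3)
b(189) + D = 30*189 - 842636/149 = 5670 - 842636/149 = 2194/149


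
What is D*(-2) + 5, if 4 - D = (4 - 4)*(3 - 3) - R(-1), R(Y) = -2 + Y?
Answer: 3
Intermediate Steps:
D = 1 (D = 4 - ((4 - 4)*(3 - 3) - (-2 - 1)) = 4 - (0*0 - 1*(-3)) = 4 - (0 + 3) = 4 - 1*3 = 4 - 3 = 1)
D*(-2) + 5 = 1*(-2) + 5 = -2 + 5 = 3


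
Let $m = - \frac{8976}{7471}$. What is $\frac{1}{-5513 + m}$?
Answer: $- \frac{7471}{41196599} \approx -0.00018135$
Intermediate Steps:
$m = - \frac{8976}{7471}$ ($m = \left(-8976\right) \frac{1}{7471} = - \frac{8976}{7471} \approx -1.2014$)
$\frac{1}{-5513 + m} = \frac{1}{-5513 - \frac{8976}{7471}} = \frac{1}{- \frac{41196599}{7471}} = - \frac{7471}{41196599}$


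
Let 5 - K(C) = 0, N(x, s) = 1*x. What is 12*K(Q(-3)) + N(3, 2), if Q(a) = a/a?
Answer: 63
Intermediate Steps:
N(x, s) = x
Q(a) = 1
K(C) = 5 (K(C) = 5 - 1*0 = 5 + 0 = 5)
12*K(Q(-3)) + N(3, 2) = 12*5 + 3 = 60 + 3 = 63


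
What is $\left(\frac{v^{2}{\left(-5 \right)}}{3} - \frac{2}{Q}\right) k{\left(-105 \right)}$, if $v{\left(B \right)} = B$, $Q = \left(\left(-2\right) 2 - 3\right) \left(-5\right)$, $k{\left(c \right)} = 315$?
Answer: $2607$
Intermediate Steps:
$Q = 35$ ($Q = \left(-4 - 3\right) \left(-5\right) = \left(-7\right) \left(-5\right) = 35$)
$\left(\frac{v^{2}{\left(-5 \right)}}{3} - \frac{2}{Q}\right) k{\left(-105 \right)} = \left(\frac{\left(-5\right)^{2}}{3} - \frac{2}{35}\right) 315 = \left(25 \cdot \frac{1}{3} - \frac{2}{35}\right) 315 = \left(\frac{25}{3} - \frac{2}{35}\right) 315 = \frac{869}{105} \cdot 315 = 2607$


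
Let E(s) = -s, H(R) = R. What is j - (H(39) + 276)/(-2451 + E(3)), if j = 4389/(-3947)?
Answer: -3175767/3228646 ≈ -0.98362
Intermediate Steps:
j = -4389/3947 (j = 4389*(-1/3947) = -4389/3947 ≈ -1.1120)
j - (H(39) + 276)/(-2451 + E(3)) = -4389/3947 - (39 + 276)/(-2451 - 1*3) = -4389/3947 - 315/(-2451 - 3) = -4389/3947 - 315/(-2454) = -4389/3947 - 315*(-1)/2454 = -4389/3947 - 1*(-105/818) = -4389/3947 + 105/818 = -3175767/3228646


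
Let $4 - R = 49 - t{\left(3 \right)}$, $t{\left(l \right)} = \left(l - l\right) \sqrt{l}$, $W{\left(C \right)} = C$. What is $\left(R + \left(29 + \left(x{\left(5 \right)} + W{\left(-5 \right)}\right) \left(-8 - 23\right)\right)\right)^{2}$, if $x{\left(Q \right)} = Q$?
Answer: $256$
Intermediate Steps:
$t{\left(l \right)} = 0$ ($t{\left(l \right)} = 0 \sqrt{l} = 0$)
$R = -45$ ($R = 4 - \left(49 - 0\right) = 4 - \left(49 + 0\right) = 4 - 49 = -45$)
$\left(R + \left(29 + \left(x{\left(5 \right)} + W{\left(-5 \right)}\right) \left(-8 - 23\right)\right)\right)^{2} = \left(-45 + \left(29 + \left(5 - 5\right) \left(-8 - 23\right)\right)\right)^{2} = \left(-45 + \left(29 + 0 \left(-31\right)\right)\right)^{2} = \left(-45 + \left(29 + 0\right)\right)^{2} = \left(-45 + 29\right)^{2} = \left(-16\right)^{2} = 256$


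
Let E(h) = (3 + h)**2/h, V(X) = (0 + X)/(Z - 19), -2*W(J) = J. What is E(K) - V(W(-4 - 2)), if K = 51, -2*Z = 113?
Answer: 146874/2567 ≈ 57.216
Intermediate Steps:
Z = -113/2 (Z = -1/2*113 = -113/2 ≈ -56.500)
W(J) = -J/2
V(X) = -2*X/151 (V(X) = (0 + X)/(-113/2 - 19) = X/(-151/2) = X*(-2/151) = -2*X/151)
E(h) = (3 + h)**2/h
E(K) - V(W(-4 - 2)) = (3 + 51)**2/51 - (-2)*(-(-4 - 2)/2)/151 = (1/51)*54**2 - (-2)*(-1/2*(-6))/151 = (1/51)*2916 - (-2)*3/151 = 972/17 - 1*(-6/151) = 972/17 + 6/151 = 146874/2567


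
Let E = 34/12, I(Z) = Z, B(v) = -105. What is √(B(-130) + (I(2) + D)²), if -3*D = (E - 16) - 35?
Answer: √71605/18 ≈ 14.866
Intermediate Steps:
E = 17/6 (E = 34*(1/12) = 17/6 ≈ 2.8333)
D = 289/18 (D = -((17/6 - 16) - 35)/3 = -(-79/6 - 35)/3 = -⅓*(-289/6) = 289/18 ≈ 16.056)
√(B(-130) + (I(2) + D)²) = √(-105 + (2 + 289/18)²) = √(-105 + (325/18)²) = √(-105 + 105625/324) = √(71605/324) = √71605/18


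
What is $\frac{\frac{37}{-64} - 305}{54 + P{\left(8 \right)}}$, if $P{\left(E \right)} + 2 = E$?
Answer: $- \frac{6519}{1280} \approx -5.093$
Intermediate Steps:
$P{\left(E \right)} = -2 + E$
$\frac{\frac{37}{-64} - 305}{54 + P{\left(8 \right)}} = \frac{\frac{37}{-64} - 305}{54 + \left(-2 + 8\right)} = \frac{37 \left(- \frac{1}{64}\right) - 305}{54 + 6} = \frac{- \frac{37}{64} - 305}{60} = \left(- \frac{19557}{64}\right) \frac{1}{60} = - \frac{6519}{1280}$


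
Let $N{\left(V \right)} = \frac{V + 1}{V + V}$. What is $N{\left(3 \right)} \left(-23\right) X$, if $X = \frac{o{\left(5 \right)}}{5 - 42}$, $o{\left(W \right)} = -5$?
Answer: $- \frac{230}{111} \approx -2.0721$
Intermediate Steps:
$N{\left(V \right)} = \frac{1 + V}{2 V}$
$X = \frac{5}{37}$ ($X = - \frac{5}{5 - 42} = - \frac{5}{-37} = \left(-5\right) \left(- \frac{1}{37}\right) = \frac{5}{37} \approx 0.13514$)
$N{\left(3 \right)} \left(-23\right) X = \frac{1 + 3}{2 \cdot 3} \left(-23\right) \frac{5}{37} = \frac{1}{2} \cdot \frac{1}{3} \cdot 4 \left(-23\right) \frac{5}{37} = \frac{2}{3} \left(-23\right) \frac{5}{37} = \left(- \frac{46}{3}\right) \frac{5}{37} = - \frac{230}{111}$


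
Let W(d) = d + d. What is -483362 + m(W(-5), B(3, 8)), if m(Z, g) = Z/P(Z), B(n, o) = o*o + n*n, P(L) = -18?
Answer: -4350253/9 ≈ -4.8336e+5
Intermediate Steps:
W(d) = 2*d
B(n, o) = n² + o² (B(n, o) = o² + n² = n² + o²)
m(Z, g) = -Z/18 (m(Z, g) = Z/(-18) = Z*(-1/18) = -Z/18)
-483362 + m(W(-5), B(3, 8)) = -483362 - (-5)/9 = -483362 - 1/18*(-10) = -483362 + 5/9 = -4350253/9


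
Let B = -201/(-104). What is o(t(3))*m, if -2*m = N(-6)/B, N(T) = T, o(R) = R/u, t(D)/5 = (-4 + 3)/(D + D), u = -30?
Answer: 26/603 ≈ 0.043118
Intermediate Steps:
t(D) = -5/(2*D) (t(D) = 5*((-4 + 3)/(D + D)) = 5*(-1/(2*D)) = -5/(2*D))
o(R) = -R/30 (o(R) = R/(-30) = R*(-1/30) = -R/30)
B = 201/104 (B = -201*(-1/104) = 201/104 ≈ 1.9327)
m = 104/67 (m = -(-3)/201/104 = -(-3)*104/201 = -1/2*(-208/67) = 104/67 ≈ 1.5522)
o(t(3))*m = -(-1)/(12*3)*(104/67) = -1/30*(-5/6)*(104/67) = (1/36)*(104/67) = 26/603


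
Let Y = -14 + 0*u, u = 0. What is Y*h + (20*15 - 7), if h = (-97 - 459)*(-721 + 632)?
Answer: -692483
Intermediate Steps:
h = 49484 (h = -556*(-89) = 49484)
Y = -14 (Y = -14 + 0*0 = -14 + 0 = -14)
Y*h + (20*15 - 7) = -14*49484 + (20*15 - 7) = -692776 + (300 - 7) = -692776 + 293 = -692483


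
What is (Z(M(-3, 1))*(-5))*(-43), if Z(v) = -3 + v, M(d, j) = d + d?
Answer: -1935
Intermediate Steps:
M(d, j) = 2*d
(Z(M(-3, 1))*(-5))*(-43) = ((-3 + 2*(-3))*(-5))*(-43) = ((-3 - 6)*(-5))*(-43) = -9*(-5)*(-43) = 45*(-43) = -1935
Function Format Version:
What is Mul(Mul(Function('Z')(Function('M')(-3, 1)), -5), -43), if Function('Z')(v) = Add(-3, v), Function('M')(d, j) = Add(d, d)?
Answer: -1935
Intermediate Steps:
Function('M')(d, j) = Mul(2, d)
Mul(Mul(Function('Z')(Function('M')(-3, 1)), -5), -43) = Mul(Mul(Add(-3, Mul(2, -3)), -5), -43) = Mul(Mul(Add(-3, -6), -5), -43) = Mul(Mul(-9, -5), -43) = Mul(45, -43) = -1935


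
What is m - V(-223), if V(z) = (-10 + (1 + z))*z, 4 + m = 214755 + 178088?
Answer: 341103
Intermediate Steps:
m = 392839 (m = -4 + (214755 + 178088) = -4 + 392843 = 392839)
V(z) = z*(-9 + z) (V(z) = (-9 + z)*z = z*(-9 + z))
m - V(-223) = 392839 - (-223)*(-9 - 223) = 392839 - (-223)*(-232) = 392839 - 1*51736 = 392839 - 51736 = 341103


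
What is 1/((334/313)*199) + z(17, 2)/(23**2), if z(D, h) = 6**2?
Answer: 2558353/35160514 ≈ 0.072762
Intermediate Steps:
z(D, h) = 36
1/((334/313)*199) + z(17, 2)/(23**2) = 1/((334/313)*199) + 36/(23**2) = (1/199)/(334*(1/313)) + 36/529 = (1/199)/(334/313) + 36*(1/529) = (313/334)*(1/199) + 36/529 = 313/66466 + 36/529 = 2558353/35160514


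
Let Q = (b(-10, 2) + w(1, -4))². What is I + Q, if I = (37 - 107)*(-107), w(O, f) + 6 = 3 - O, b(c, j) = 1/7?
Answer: 367739/49 ≈ 7504.9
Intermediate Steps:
b(c, j) = ⅐
w(O, f) = -3 - O (w(O, f) = -6 + (3 - O) = -3 - O)
Q = 729/49 (Q = (⅐ + (-3 - 1*1))² = (⅐ + (-3 - 1))² = (⅐ - 4)² = (-27/7)² = 729/49 ≈ 14.878)
I = 7490 (I = -70*(-107) = 7490)
I + Q = 7490 + 729/49 = 367739/49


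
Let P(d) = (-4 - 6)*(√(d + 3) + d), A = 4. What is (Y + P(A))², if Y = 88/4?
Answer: 1024 + 360*√7 ≈ 1976.5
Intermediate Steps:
Y = 22 (Y = 88*(¼) = 22)
P(d) = -10*d - 10*√(3 + d) (P(d) = -10*(√(3 + d) + d) = -10*(d + √(3 + d)) = -10*d - 10*√(3 + d))
(Y + P(A))² = (22 + (-10*4 - 10*√(3 + 4)))² = (22 + (-40 - 10*√7))² = (-18 - 10*√7)²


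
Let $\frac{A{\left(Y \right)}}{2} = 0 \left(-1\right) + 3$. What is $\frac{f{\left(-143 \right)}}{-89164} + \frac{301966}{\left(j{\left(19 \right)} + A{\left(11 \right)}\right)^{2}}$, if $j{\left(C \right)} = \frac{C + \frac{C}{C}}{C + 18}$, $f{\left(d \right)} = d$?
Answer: $\frac{9214910994777}{1305450124} \approx 7058.8$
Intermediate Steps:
$A{\left(Y \right)} = 6$ ($A{\left(Y \right)} = 2 \left(0 \left(-1\right) + 3\right) = 2 \left(0 + 3\right) = 2 \cdot 3 = 6$)
$j{\left(C \right)} = \frac{1 + C}{18 + C}$ ($j{\left(C \right)} = \frac{C + 1}{18 + C} = \frac{1 + C}{18 + C}$)
$\frac{f{\left(-143 \right)}}{-89164} + \frac{301966}{\left(j{\left(19 \right)} + A{\left(11 \right)}\right)^{2}} = - \frac{143}{-89164} + \frac{301966}{\left(\frac{1 + 19}{18 + 19} + 6\right)^{2}} = \left(-143\right) \left(- \frac{1}{89164}\right) + \frac{301966}{\left(\frac{1}{37} \cdot 20 + 6\right)^{2}} = \frac{143}{89164} + \frac{301966}{\left(\frac{1}{37} \cdot 20 + 6\right)^{2}} = \frac{143}{89164} + \frac{301966}{\left(\frac{20}{37} + 6\right)^{2}} = \frac{143}{89164} + \frac{301966}{\left(\frac{242}{37}\right)^{2}} = \frac{143}{89164} + \frac{301966}{\frac{58564}{1369}} = \frac{143}{89164} + 301966 \cdot \frac{1369}{58564} = \frac{143}{89164} + \frac{206695727}{29282} = \frac{9214910994777}{1305450124}$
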